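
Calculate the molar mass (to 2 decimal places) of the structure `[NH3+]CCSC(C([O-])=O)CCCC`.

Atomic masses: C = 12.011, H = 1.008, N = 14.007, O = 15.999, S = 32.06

191.29

Molecular formula: C8H17NO2S.
M = 8×12.011 + 17×1.008 + 1×14.007 + 2×15.999 + 1×32.06 = 191.29 g/mol.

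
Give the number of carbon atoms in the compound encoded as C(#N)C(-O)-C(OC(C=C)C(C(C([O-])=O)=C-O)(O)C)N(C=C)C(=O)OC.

The symbol for carbon appears 15 times in the SMILES.

15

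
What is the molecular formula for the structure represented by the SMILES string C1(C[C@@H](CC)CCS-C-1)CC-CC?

C12H24S

Heavy atoms from the SMILES: 12 C, 1 S.
Implicit hydrogens by atom environment:
  8 × C: 2 H each → 16
  2 × C: 3 H each → 6
  2 × C: 1 H each → 2
  1 × S: no H
  Total hydrogens = 24.
Molecular formula: C12H24S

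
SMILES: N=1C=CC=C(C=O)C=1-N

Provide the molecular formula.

C6H6N2O

Heavy atoms from the SMILES: 6 C, 2 N, 1 O.
Implicit hydrogens by atom environment:
  3 × C (aromatic): 1 H each → 3
  2 × C (aromatic): no H
  1 × C: 1 H
  1 × N: 2 H
  1 × N (aromatic): no H
  1 × O: no H
  Total hydrogens = 6.
Molecular formula: C6H6N2O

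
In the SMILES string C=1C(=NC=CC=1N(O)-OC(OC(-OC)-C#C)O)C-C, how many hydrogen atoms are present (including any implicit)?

16

Hydrogens are implicit in SMILES; fill each atom to its normal valence:
  3 × C (aromatic): 1 H each → 3
  3 × C: 1 H each → 3
  3 × O: no H
  2 × C: 3 H each → 6
  2 × C (aromatic): no H
  2 × O: 1 H each → 2
  1 × C: 2 H
  1 × C: no H
  1 × N (aromatic): no H
  1 × N: no H
  Total hydrogens = 16.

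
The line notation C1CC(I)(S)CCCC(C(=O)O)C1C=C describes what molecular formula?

C11H17IO2S

Heavy atoms from the SMILES: 11 C, 1 I, 2 O, 1 S.
Implicit hydrogens by atom environment:
  6 × C: 2 H each → 12
  3 × C: 1 H each → 3
  2 × C: no H
  1 × I: no H
  1 × O: 1 H
  1 × O: no H
  1 × S: 1 H
  Total hydrogens = 17.
Molecular formula: C11H17IO2S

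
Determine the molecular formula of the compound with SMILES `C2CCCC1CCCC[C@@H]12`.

Heavy atoms from the SMILES: 10 C.
Implicit hydrogens by atom environment:
  8 × C: 2 H each → 16
  2 × C: 1 H each → 2
  Total hydrogens = 18.
Molecular formula: C10H18

C10H18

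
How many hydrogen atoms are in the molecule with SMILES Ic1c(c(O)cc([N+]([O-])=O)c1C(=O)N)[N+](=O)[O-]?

4

Hydrogens are implicit in SMILES; fill each atom to its normal valence:
  5 × C (aromatic): no H
  3 × O: no H
  2 × N (charge +1): no H
  2 × O (charge -1): no H
  1 × C (aromatic): 1 H
  1 × C: no H
  1 × I: no H
  1 × N: 2 H
  1 × O: 1 H
  Total hydrogens = 4.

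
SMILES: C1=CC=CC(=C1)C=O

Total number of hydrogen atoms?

Hydrogens are implicit in SMILES; fill each atom to its normal valence:
  5 × C (aromatic): 1 H each → 5
  1 × C: 1 H
  1 × C (aromatic): no H
  1 × O: no H
  Total hydrogens = 6.

6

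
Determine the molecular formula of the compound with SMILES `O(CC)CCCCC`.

Heavy atoms from the SMILES: 7 C, 1 O.
Implicit hydrogens by atom environment:
  5 × C: 2 H each → 10
  2 × C: 3 H each → 6
  1 × O: no H
  Total hydrogens = 16.
Molecular formula: C7H16O

C7H16O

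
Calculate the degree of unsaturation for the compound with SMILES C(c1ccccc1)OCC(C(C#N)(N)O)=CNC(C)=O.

Molecular formula from the SMILES: C14H17N3O3.
DoU = (2C + 2 + N − H − X)/2 = (2·14 + 2 + 3 − 17 − 0)/2 = 16/2 = 8.
(Structurally: 1 ring(s) + 7 π bond(s) = 8.)

8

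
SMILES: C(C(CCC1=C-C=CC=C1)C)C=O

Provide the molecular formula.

Heavy atoms from the SMILES: 12 C, 1 O.
Implicit hydrogens by atom environment:
  5 × C (aromatic): 1 H each → 5
  3 × C: 2 H each → 6
  2 × C: 1 H each → 2
  1 × C: 3 H
  1 × C (aromatic): no H
  1 × O: no H
  Total hydrogens = 16.
Molecular formula: C12H16O

C12H16O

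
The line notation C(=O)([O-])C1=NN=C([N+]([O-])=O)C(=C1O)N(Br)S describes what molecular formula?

Heavy atoms from the SMILES: 1 Br, 5 C, 4 N, 5 O, 1 S.
Implicit hydrogens by atom environment:
  4 × C (aromatic): no H
  2 × N (aromatic): no H
  2 × O: no H
  2 × O (charge -1): no H
  1 × Br: no H
  1 × C: no H
  1 × N (charge +1): no H
  1 × N: no H
  1 × O: 1 H
  1 × S: 1 H
  Total hydrogens = 2.
Net charge -1.
Molecular formula: C5H2BrN4O5S-

C5H2BrN4O5S-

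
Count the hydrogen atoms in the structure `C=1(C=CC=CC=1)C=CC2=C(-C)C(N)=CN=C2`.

Hydrogens are implicit in SMILES; fill each atom to its normal valence:
  7 × C (aromatic): 1 H each → 7
  4 × C (aromatic): no H
  2 × C: 1 H each → 2
  1 × C: 3 H
  1 × N: 2 H
  1 × N (aromatic): no H
  Total hydrogens = 14.

14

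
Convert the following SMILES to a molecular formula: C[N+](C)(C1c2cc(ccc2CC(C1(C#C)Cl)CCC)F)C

Heavy atoms from the SMILES: 18 C, 1 Cl, 1 F, 1 N.
Implicit hydrogens by atom environment:
  4 × C: 3 H each → 12
  3 × C: 2 H each → 6
  3 × C (aromatic): 1 H each → 3
  3 × C: 1 H each → 3
  3 × C (aromatic): no H
  2 × C: no H
  1 × Cl: no H
  1 × F: no H
  1 × N (charge +1): no H
  Total hydrogens = 24.
Net charge +1.
Molecular formula: C18H24ClFN+

C18H24ClFN+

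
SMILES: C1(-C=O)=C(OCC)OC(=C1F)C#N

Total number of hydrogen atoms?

Hydrogens are implicit in SMILES; fill each atom to its normal valence:
  4 × C (aromatic): no H
  2 × O: no H
  1 × C: 3 H
  1 × C: 2 H
  1 × C: 1 H
  1 × C: no H
  1 × F: no H
  1 × N: no H
  1 × O (aromatic): no H
  Total hydrogens = 6.

6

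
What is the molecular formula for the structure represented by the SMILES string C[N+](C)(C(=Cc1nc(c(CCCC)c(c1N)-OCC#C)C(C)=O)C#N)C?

C20H27N4O2+

Heavy atoms from the SMILES: 20 C, 4 N, 2 O.
Implicit hydrogens by atom environment:
  5 × C: 3 H each → 15
  5 × C (aromatic): no H
  4 × C: 2 H each → 8
  4 × C: no H
  2 × C: 1 H each → 2
  2 × O: no H
  1 × N: 2 H
  1 × N (aromatic): no H
  1 × N: no H
  1 × N (charge +1): no H
  Total hydrogens = 27.
Net charge +1.
Molecular formula: C20H27N4O2+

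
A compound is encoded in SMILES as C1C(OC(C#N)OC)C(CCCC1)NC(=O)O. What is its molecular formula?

C11H18N2O4

Heavy atoms from the SMILES: 11 C, 2 N, 4 O.
Implicit hydrogens by atom environment:
  5 × C: 2 H each → 10
  3 × C: 1 H each → 3
  3 × O: no H
  2 × C: no H
  1 × C: 3 H
  1 × N: 1 H
  1 × N: no H
  1 × O: 1 H
  Total hydrogens = 18.
Molecular formula: C11H18N2O4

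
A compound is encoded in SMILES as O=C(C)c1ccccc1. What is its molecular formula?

C8H8O

Heavy atoms from the SMILES: 8 C, 1 O.
Implicit hydrogens by atom environment:
  5 × C (aromatic): 1 H each → 5
  1 × C: 3 H
  1 × C (aromatic): no H
  1 × C: no H
  1 × O: no H
  Total hydrogens = 8.
Molecular formula: C8H8O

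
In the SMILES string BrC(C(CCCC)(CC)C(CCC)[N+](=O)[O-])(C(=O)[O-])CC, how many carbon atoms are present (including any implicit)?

The symbol for carbon appears 15 times in the SMILES.

15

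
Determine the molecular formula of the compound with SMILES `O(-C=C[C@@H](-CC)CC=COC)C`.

Heavy atoms from the SMILES: 10 C, 2 O.
Implicit hydrogens by atom environment:
  5 × C: 1 H each → 5
  3 × C: 3 H each → 9
  2 × C: 2 H each → 4
  2 × O: no H
  Total hydrogens = 18.
Molecular formula: C10H18O2

C10H18O2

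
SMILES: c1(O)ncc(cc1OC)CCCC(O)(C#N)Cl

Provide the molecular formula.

Heavy atoms from the SMILES: 11 C, 1 Cl, 2 N, 3 O.
Implicit hydrogens by atom environment:
  3 × C: 2 H each → 6
  3 × C (aromatic): no H
  2 × C (aromatic): 1 H each → 2
  2 × C: no H
  2 × O: 1 H each → 2
  1 × C: 3 H
  1 × Cl: no H
  1 × N (aromatic): no H
  1 × N: no H
  1 × O: no H
  Total hydrogens = 13.
Molecular formula: C11H13ClN2O3

C11H13ClN2O3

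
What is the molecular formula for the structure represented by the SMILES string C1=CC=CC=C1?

Heavy atoms from the SMILES: 6 C.
Implicit hydrogens by atom environment:
  6 × C (aromatic): 1 H each → 6
  Total hydrogens = 6.
Molecular formula: C6H6

C6H6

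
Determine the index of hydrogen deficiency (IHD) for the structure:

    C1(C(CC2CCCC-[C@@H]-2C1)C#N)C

4

Molecular formula from the SMILES: C12H19N.
DoU = (2C + 2 + N − H − X)/2 = (2·12 + 2 + 1 − 19 − 0)/2 = 8/2 = 4.
(Structurally: 2 ring(s) + 2 π bond(s) = 4.)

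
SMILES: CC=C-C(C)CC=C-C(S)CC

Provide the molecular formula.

C11H20S

Heavy atoms from the SMILES: 11 C, 1 S.
Implicit hydrogens by atom environment:
  6 × C: 1 H each → 6
  3 × C: 3 H each → 9
  2 × C: 2 H each → 4
  1 × S: 1 H
  Total hydrogens = 20.
Molecular formula: C11H20S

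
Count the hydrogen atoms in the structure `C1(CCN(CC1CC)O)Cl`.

14

Hydrogens are implicit in SMILES; fill each atom to its normal valence:
  4 × C: 2 H each → 8
  2 × C: 1 H each → 2
  1 × C: 3 H
  1 × Cl: no H
  1 × N: no H
  1 × O: 1 H
  Total hydrogens = 14.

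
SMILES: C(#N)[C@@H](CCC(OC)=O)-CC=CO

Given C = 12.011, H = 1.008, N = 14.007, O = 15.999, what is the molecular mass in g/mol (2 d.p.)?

Molecular formula: C9H13NO3.
M = 9×12.011 + 13×1.008 + 1×14.007 + 3×15.999 = 183.21 g/mol.

183.21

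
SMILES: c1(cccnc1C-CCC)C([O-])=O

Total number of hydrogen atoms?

Hydrogens are implicit in SMILES; fill each atom to its normal valence:
  3 × C: 2 H each → 6
  3 × C (aromatic): 1 H each → 3
  2 × C (aromatic): no H
  1 × C: 3 H
  1 × C: no H
  1 × N (aromatic): no H
  1 × O: no H
  1 × O (charge -1): no H
  Total hydrogens = 12.

12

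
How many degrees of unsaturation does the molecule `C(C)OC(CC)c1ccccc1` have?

Molecular formula from the SMILES: C11H16O.
DoU = (2C + 2 + N − H − X)/2 = (2·11 + 2 + 0 − 16 − 0)/2 = 8/2 = 4.
(Structurally: 1 ring(s) + 3 π bond(s) = 4.)

4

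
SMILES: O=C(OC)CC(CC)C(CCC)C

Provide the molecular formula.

Heavy atoms from the SMILES: 11 C, 2 O.
Implicit hydrogens by atom environment:
  4 × C: 3 H each → 12
  4 × C: 2 H each → 8
  2 × C: 1 H each → 2
  2 × O: no H
  1 × C: no H
  Total hydrogens = 22.
Molecular formula: C11H22O2

C11H22O2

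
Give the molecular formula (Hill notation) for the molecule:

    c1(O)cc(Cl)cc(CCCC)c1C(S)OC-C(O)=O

Heavy atoms from the SMILES: 13 C, 1 Cl, 4 O, 1 S.
Implicit hydrogens by atom environment:
  4 × C: 2 H each → 8
  4 × C (aromatic): no H
  2 × C (aromatic): 1 H each → 2
  2 × O: 1 H each → 2
  2 × O: no H
  1 × C: 3 H
  1 × C: 1 H
  1 × C: no H
  1 × Cl: no H
  1 × S: 1 H
  Total hydrogens = 17.
Molecular formula: C13H17ClO4S

C13H17ClO4S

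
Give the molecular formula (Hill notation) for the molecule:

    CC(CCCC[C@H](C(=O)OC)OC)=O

Heavy atoms from the SMILES: 10 C, 4 O.
Implicit hydrogens by atom environment:
  4 × C: 2 H each → 8
  4 × O: no H
  3 × C: 3 H each → 9
  2 × C: no H
  1 × C: 1 H
  Total hydrogens = 18.
Molecular formula: C10H18O4

C10H18O4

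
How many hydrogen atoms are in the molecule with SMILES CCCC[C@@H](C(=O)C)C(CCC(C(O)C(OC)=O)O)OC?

Hydrogens are implicit in SMILES; fill each atom to its normal valence:
  5 × C: 2 H each → 10
  4 × C: 3 H each → 12
  4 × C: 1 H each → 4
  4 × O: no H
  2 × C: no H
  2 × O: 1 H each → 2
  Total hydrogens = 28.

28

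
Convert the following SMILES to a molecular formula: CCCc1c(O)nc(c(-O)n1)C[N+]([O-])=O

Heavy atoms from the SMILES: 8 C, 3 N, 4 O.
Implicit hydrogens by atom environment:
  4 × C (aromatic): no H
  3 × C: 2 H each → 6
  2 × N (aromatic): no H
  2 × O: 1 H each → 2
  1 × C: 3 H
  1 × N (charge +1): no H
  1 × O: no H
  1 × O (charge -1): no H
  Total hydrogens = 11.
Molecular formula: C8H11N3O4

C8H11N3O4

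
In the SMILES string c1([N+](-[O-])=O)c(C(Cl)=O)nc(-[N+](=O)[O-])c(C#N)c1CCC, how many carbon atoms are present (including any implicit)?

The symbol for carbon appears 10 times in the SMILES. Lowercase c denotes aromatic carbon and counts toward C.

10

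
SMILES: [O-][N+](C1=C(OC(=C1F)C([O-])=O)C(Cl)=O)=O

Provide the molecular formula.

Heavy atoms from the SMILES: 6 C, 1 Cl, 1 F, 1 N, 6 O.
Implicit hydrogens by atom environment:
  4 × C (aromatic): no H
  3 × O: no H
  2 × C: no H
  2 × O (charge -1): no H
  1 × Cl: no H
  1 × F: no H
  1 × N (charge +1): no H
  1 × O (aromatic): no H
  Total hydrogens = 0.
Net charge -1.
Molecular formula: C6ClFNO6-

C6ClFNO6-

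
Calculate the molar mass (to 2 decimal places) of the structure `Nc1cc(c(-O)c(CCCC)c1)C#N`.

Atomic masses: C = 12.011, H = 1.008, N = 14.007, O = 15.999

190.25

Molecular formula: C11H14N2O.
M = 11×12.011 + 14×1.008 + 2×14.007 + 1×15.999 = 190.25 g/mol.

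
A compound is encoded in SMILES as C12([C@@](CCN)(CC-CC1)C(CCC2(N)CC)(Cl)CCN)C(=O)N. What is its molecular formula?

C17H33ClN4O

Heavy atoms from the SMILES: 17 C, 1 Cl, 4 N, 1 O.
Implicit hydrogens by atom environment:
  11 × C: 2 H each → 22
  5 × C: no H
  4 × N: 2 H each → 8
  1 × C: 3 H
  1 × Cl: no H
  1 × O: no H
  Total hydrogens = 33.
Molecular formula: C17H33ClN4O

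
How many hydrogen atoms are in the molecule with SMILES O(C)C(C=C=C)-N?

Hydrogens are implicit in SMILES; fill each atom to its normal valence:
  2 × C: 1 H each → 2
  1 × C: 3 H
  1 × C: 2 H
  1 × C: no H
  1 × N: 2 H
  1 × O: no H
  Total hydrogens = 9.

9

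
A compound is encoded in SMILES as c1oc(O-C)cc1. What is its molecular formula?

C5H6O2

Heavy atoms from the SMILES: 5 C, 2 O.
Implicit hydrogens by atom environment:
  3 × C (aromatic): 1 H each → 3
  1 × C: 3 H
  1 × C (aromatic): no H
  1 × O (aromatic): no H
  1 × O: no H
  Total hydrogens = 6.
Molecular formula: C5H6O2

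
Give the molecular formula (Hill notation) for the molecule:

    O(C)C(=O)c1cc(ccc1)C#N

C9H7NO2

Heavy atoms from the SMILES: 9 C, 1 N, 2 O.
Implicit hydrogens by atom environment:
  4 × C (aromatic): 1 H each → 4
  2 × C (aromatic): no H
  2 × C: no H
  2 × O: no H
  1 × C: 3 H
  1 × N: no H
  Total hydrogens = 7.
Molecular formula: C9H7NO2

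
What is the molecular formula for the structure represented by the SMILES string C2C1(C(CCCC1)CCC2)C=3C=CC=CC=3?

C16H22

Heavy atoms from the SMILES: 16 C.
Implicit hydrogens by atom environment:
  8 × C: 2 H each → 16
  5 × C (aromatic): 1 H each → 5
  1 × C: 1 H
  1 × C: no H
  1 × C (aromatic): no H
  Total hydrogens = 22.
Molecular formula: C16H22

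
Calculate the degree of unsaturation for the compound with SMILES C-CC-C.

0

Molecular formula from the SMILES: C4H10.
DoU = (2C + 2 + N − H − X)/2 = (2·4 + 2 + 0 − 10 − 0)/2 = 0/2 = 0.
(Structurally: 0 ring(s) + 0 π bond(s) = 0.)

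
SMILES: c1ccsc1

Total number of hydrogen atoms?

4

Hydrogens are implicit in SMILES; fill each atom to its normal valence:
  4 × C (aromatic): 1 H each → 4
  1 × S (aromatic): no H
  Total hydrogens = 4.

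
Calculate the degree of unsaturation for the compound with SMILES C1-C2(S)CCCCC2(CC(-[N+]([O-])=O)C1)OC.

3

Molecular formula from the SMILES: C11H19NO3S.
DoU = (2C + 2 + N − H − X)/2 = (2·11 + 2 + 1 − 19 − 0)/2 = 6/2 = 3.
(Structurally: 2 ring(s) + 1 π bond(s) = 3.)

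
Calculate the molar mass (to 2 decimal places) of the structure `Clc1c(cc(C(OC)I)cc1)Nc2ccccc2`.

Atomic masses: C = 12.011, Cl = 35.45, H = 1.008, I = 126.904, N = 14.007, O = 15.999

Molecular formula: C14H13ClINO.
M = 14×12.011 + 1×35.45 + 13×1.008 + 1×126.904 + 1×14.007 + 1×15.999 = 373.62 g/mol.

373.62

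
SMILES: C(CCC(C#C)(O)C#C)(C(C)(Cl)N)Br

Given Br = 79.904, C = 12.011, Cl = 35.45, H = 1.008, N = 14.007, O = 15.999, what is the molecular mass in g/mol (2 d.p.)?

Molecular formula: C10H13BrClNO.
M = 1×79.904 + 10×12.011 + 1×35.45 + 13×1.008 + 1×14.007 + 1×15.999 = 278.57 g/mol.

278.57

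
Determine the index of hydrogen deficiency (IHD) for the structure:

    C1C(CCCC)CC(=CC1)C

Molecular formula from the SMILES: C11H20.
DoU = (2C + 2 + N − H − X)/2 = (2·11 + 2 + 0 − 20 − 0)/2 = 4/2 = 2.
(Structurally: 1 ring(s) + 1 π bond(s) = 2.)

2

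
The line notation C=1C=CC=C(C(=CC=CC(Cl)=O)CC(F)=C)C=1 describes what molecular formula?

C14H12ClFO

Heavy atoms from the SMILES: 14 C, 1 Cl, 1 F, 1 O.
Implicit hydrogens by atom environment:
  5 × C (aromatic): 1 H each → 5
  3 × C: 1 H each → 3
  3 × C: no H
  2 × C: 2 H each → 4
  1 × C (aromatic): no H
  1 × Cl: no H
  1 × F: no H
  1 × O: no H
  Total hydrogens = 12.
Molecular formula: C14H12ClFO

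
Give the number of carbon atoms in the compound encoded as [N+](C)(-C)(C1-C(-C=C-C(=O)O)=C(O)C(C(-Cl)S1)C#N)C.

12

The symbol for carbon appears 12 times in the SMILES. (Cl is a single chlorine, not C + l.)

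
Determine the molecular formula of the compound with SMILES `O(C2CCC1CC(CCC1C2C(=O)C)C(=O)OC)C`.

Heavy atoms from the SMILES: 15 C, 4 O.
Implicit hydrogens by atom environment:
  5 × C: 2 H each → 10
  5 × C: 1 H each → 5
  4 × O: no H
  3 × C: 3 H each → 9
  2 × C: no H
  Total hydrogens = 24.
Molecular formula: C15H24O4

C15H24O4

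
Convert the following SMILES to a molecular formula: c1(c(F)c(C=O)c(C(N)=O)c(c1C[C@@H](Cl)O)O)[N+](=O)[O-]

C10H8ClFN2O6

Heavy atoms from the SMILES: 10 C, 1 Cl, 1 F, 2 N, 6 O.
Implicit hydrogens by atom environment:
  6 × C (aromatic): no H
  3 × O: no H
  2 × C: 1 H each → 2
  2 × O: 1 H each → 2
  1 × C: 2 H
  1 × C: no H
  1 × Cl: no H
  1 × F: no H
  1 × N: 2 H
  1 × N (charge +1): no H
  1 × O (charge -1): no H
  Total hydrogens = 8.
Molecular formula: C10H8ClFN2O6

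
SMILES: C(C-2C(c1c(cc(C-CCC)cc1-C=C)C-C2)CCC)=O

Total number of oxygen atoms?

1

The symbol for oxygen appears 1 time in the SMILES.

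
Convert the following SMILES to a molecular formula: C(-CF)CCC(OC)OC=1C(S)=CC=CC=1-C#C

Heavy atoms from the SMILES: 14 C, 1 F, 2 O, 1 S.
Implicit hydrogens by atom environment:
  4 × C: 2 H each → 8
  3 × C (aromatic): 1 H each → 3
  3 × C (aromatic): no H
  2 × C: 1 H each → 2
  2 × O: no H
  1 × C: 3 H
  1 × C: no H
  1 × F: no H
  1 × S: 1 H
  Total hydrogens = 17.
Molecular formula: C14H17FO2S

C14H17FO2S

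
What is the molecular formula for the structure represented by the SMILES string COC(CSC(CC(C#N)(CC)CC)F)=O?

C11H18FNO2S

Heavy atoms from the SMILES: 11 C, 1 F, 1 N, 2 O, 1 S.
Implicit hydrogens by atom environment:
  4 × C: 2 H each → 8
  3 × C: 3 H each → 9
  3 × C: no H
  2 × O: no H
  1 × C: 1 H
  1 × F: no H
  1 × N: no H
  1 × S: no H
  Total hydrogens = 18.
Molecular formula: C11H18FNO2S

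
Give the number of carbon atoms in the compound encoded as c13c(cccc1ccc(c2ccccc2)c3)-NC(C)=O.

The symbol for carbon appears 18 times in the SMILES. Lowercase c denotes aromatic carbon and counts toward C.

18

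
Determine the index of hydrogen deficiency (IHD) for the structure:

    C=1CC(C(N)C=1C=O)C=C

Molecular formula from the SMILES: C8H11NO.
DoU = (2C + 2 + N − H − X)/2 = (2·8 + 2 + 1 − 11 − 0)/2 = 8/2 = 4.
(Structurally: 1 ring(s) + 3 π bond(s) = 4.)

4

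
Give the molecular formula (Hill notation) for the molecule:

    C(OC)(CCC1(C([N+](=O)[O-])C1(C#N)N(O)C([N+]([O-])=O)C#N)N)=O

C10H12N6O7

Heavy atoms from the SMILES: 10 C, 6 N, 7 O.
Implicit hydrogens by atom environment:
  5 × C: no H
  4 × O: no H
  3 × N: no H
  2 × C: 2 H each → 4
  2 × C: 1 H each → 2
  2 × N (charge +1): no H
  2 × O (charge -1): no H
  1 × C: 3 H
  1 × N: 2 H
  1 × O: 1 H
  Total hydrogens = 12.
Molecular formula: C10H12N6O7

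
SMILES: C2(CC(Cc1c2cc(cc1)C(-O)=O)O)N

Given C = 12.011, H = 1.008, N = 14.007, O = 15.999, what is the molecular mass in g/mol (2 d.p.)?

207.23

Molecular formula: C11H13NO3.
M = 11×12.011 + 13×1.008 + 1×14.007 + 3×15.999 = 207.23 g/mol.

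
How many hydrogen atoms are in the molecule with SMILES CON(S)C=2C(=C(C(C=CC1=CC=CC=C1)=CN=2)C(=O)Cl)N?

Hydrogens are implicit in SMILES; fill each atom to its normal valence:
  6 × C (aromatic): 1 H each → 6
  5 × C (aromatic): no H
  2 × C: 1 H each → 2
  2 × O: no H
  1 × C: 3 H
  1 × C: no H
  1 × Cl: no H
  1 × N: 2 H
  1 × N (aromatic): no H
  1 × N: no H
  1 × S: 1 H
  Total hydrogens = 14.

14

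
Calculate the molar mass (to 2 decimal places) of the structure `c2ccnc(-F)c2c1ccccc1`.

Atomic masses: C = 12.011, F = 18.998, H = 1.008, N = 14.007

Molecular formula: C11H8FN.
M = 11×12.011 + 1×18.998 + 8×1.008 + 1×14.007 = 173.19 g/mol.

173.19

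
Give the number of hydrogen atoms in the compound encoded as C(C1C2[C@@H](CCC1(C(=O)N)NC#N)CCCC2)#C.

19

Hydrogens are implicit in SMILES; fill each atom to its normal valence:
  6 × C: 2 H each → 12
  4 × C: 1 H each → 4
  4 × C: no H
  1 × N: 2 H
  1 × N: 1 H
  1 × N: no H
  1 × O: no H
  Total hydrogens = 19.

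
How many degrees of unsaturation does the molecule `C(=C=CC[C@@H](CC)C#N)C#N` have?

6

Molecular formula from the SMILES: C9H10N2.
DoU = (2C + 2 + N − H − X)/2 = (2·9 + 2 + 2 − 10 − 0)/2 = 12/2 = 6.
(Structurally: 0 ring(s) + 6 π bond(s) = 6.)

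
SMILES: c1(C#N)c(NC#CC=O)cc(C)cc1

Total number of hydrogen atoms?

8

Hydrogens are implicit in SMILES; fill each atom to its normal valence:
  3 × C (aromatic): 1 H each → 3
  3 × C (aromatic): no H
  3 × C: no H
  1 × C: 3 H
  1 × C: 1 H
  1 × N: 1 H
  1 × N: no H
  1 × O: no H
  Total hydrogens = 8.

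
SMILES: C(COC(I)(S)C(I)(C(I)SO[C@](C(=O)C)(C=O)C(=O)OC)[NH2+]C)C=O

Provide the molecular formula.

C13H19I3NO7S2+

Heavy atoms from the SMILES: 13 C, 3 I, 1 N, 7 O, 2 S.
Implicit hydrogens by atom environment:
  7 × O: no H
  5 × C: no H
  3 × C: 3 H each → 9
  3 × C: 1 H each → 3
  3 × I: no H
  2 × C: 2 H each → 4
  1 × N (charge +1): 2 H
  1 × S: 1 H
  1 × S: no H
  Total hydrogens = 19.
Net charge +1.
Molecular formula: C13H19I3NO7S2+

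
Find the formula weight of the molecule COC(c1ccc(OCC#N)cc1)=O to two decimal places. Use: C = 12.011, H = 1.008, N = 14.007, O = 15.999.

Molecular formula: C10H9NO3.
M = 10×12.011 + 9×1.008 + 1×14.007 + 3×15.999 = 191.19 g/mol.

191.19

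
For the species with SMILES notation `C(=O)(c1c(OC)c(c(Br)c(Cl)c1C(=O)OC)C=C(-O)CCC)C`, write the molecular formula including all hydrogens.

C16H18BrClO5

Heavy atoms from the SMILES: 1 Br, 16 C, 1 Cl, 5 O.
Implicit hydrogens by atom environment:
  6 × C (aromatic): no H
  4 × C: 3 H each → 12
  4 × O: no H
  3 × C: no H
  2 × C: 2 H each → 4
  1 × Br: no H
  1 × C: 1 H
  1 × Cl: no H
  1 × O: 1 H
  Total hydrogens = 18.
Molecular formula: C16H18BrClO5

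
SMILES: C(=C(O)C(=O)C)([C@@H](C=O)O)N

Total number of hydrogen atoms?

Hydrogens are implicit in SMILES; fill each atom to its normal valence:
  3 × C: no H
  2 × C: 1 H each → 2
  2 × O: 1 H each → 2
  2 × O: no H
  1 × C: 3 H
  1 × N: 2 H
  Total hydrogens = 9.

9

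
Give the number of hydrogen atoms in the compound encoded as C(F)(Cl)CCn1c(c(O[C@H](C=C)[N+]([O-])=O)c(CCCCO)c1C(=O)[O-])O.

19

Hydrogens are implicit in SMILES; fill each atom to its normal valence:
  7 × C: 2 H each → 14
  4 × C (aromatic): no H
  3 × C: 1 H each → 3
  3 × O: no H
  2 × O: 1 H each → 2
  2 × O (charge -1): no H
  1 × C: no H
  1 × Cl: no H
  1 × F: no H
  1 × N (aromatic): no H
  1 × N (charge +1): no H
  Total hydrogens = 19.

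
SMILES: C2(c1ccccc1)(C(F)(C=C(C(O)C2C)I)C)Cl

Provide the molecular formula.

C14H15ClFIO

Heavy atoms from the SMILES: 14 C, 1 Cl, 1 F, 1 I, 1 O.
Implicit hydrogens by atom environment:
  5 × C (aromatic): 1 H each → 5
  3 × C: 1 H each → 3
  3 × C: no H
  2 × C: 3 H each → 6
  1 × C (aromatic): no H
  1 × Cl: no H
  1 × F: no H
  1 × I: no H
  1 × O: 1 H
  Total hydrogens = 15.
Molecular formula: C14H15ClFIO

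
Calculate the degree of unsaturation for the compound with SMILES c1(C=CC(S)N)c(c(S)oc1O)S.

Molecular formula from the SMILES: C7H9NO2S3.
DoU = (2C + 2 + N − H − X)/2 = (2·7 + 2 + 1 − 9 − 0)/2 = 8/2 = 4.
(Structurally: 1 ring(s) + 3 π bond(s) = 4.)

4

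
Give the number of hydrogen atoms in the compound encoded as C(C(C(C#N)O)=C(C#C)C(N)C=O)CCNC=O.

15

Hydrogens are implicit in SMILES; fill each atom to its normal valence:
  5 × C: 1 H each → 5
  4 × C: no H
  3 × C: 2 H each → 6
  2 × O: no H
  1 × N: 2 H
  1 × N: 1 H
  1 × N: no H
  1 × O: 1 H
  Total hydrogens = 15.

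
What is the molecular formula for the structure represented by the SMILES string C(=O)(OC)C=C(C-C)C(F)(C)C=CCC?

C12H19FO2

Heavy atoms from the SMILES: 12 C, 1 F, 2 O.
Implicit hydrogens by atom environment:
  4 × C: 3 H each → 12
  3 × C: 1 H each → 3
  3 × C: no H
  2 × C: 2 H each → 4
  2 × O: no H
  1 × F: no H
  Total hydrogens = 19.
Molecular formula: C12H19FO2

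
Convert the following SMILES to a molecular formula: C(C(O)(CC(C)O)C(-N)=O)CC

Heavy atoms from the SMILES: 8 C, 1 N, 3 O.
Implicit hydrogens by atom environment:
  3 × C: 2 H each → 6
  2 × C: 3 H each → 6
  2 × C: no H
  2 × O: 1 H each → 2
  1 × C: 1 H
  1 × N: 2 H
  1 × O: no H
  Total hydrogens = 17.
Molecular formula: C8H17NO3

C8H17NO3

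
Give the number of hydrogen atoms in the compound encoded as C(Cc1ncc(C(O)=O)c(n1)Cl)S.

Hydrogens are implicit in SMILES; fill each atom to its normal valence:
  3 × C (aromatic): no H
  2 × C: 2 H each → 4
  2 × N (aromatic): no H
  1 × C (aromatic): 1 H
  1 × C: no H
  1 × Cl: no H
  1 × O: 1 H
  1 × O: no H
  1 × S: 1 H
  Total hydrogens = 7.

7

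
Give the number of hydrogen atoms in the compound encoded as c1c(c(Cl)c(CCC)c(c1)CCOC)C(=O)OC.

19

Hydrogens are implicit in SMILES; fill each atom to its normal valence:
  4 × C: 2 H each → 8
  4 × C (aromatic): no H
  3 × C: 3 H each → 9
  3 × O: no H
  2 × C (aromatic): 1 H each → 2
  1 × C: no H
  1 × Cl: no H
  Total hydrogens = 19.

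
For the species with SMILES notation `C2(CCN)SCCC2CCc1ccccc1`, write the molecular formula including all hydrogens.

C14H21NS

Heavy atoms from the SMILES: 14 C, 1 N, 1 S.
Implicit hydrogens by atom environment:
  6 × C: 2 H each → 12
  5 × C (aromatic): 1 H each → 5
  2 × C: 1 H each → 2
  1 × C (aromatic): no H
  1 × N: 2 H
  1 × S: no H
  Total hydrogens = 21.
Molecular formula: C14H21NS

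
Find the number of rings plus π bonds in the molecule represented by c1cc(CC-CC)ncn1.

Molecular formula from the SMILES: C8H12N2.
DoU = (2C + 2 + N − H − X)/2 = (2·8 + 2 + 2 − 12 − 0)/2 = 8/2 = 4.
(Structurally: 1 ring(s) + 3 π bond(s) = 4.)

4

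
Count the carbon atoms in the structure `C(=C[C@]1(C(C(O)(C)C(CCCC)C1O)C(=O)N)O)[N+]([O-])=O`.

The symbol for carbon appears 13 times in the SMILES.

13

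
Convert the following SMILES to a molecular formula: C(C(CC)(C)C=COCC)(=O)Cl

Heavy atoms from the SMILES: 9 C, 1 Cl, 2 O.
Implicit hydrogens by atom environment:
  3 × C: 3 H each → 9
  2 × C: 2 H each → 4
  2 × C: 1 H each → 2
  2 × C: no H
  2 × O: no H
  1 × Cl: no H
  Total hydrogens = 15.
Molecular formula: C9H15ClO2

C9H15ClO2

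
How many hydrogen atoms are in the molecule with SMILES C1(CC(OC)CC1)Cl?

Hydrogens are implicit in SMILES; fill each atom to its normal valence:
  3 × C: 2 H each → 6
  2 × C: 1 H each → 2
  1 × C: 3 H
  1 × Cl: no H
  1 × O: no H
  Total hydrogens = 11.

11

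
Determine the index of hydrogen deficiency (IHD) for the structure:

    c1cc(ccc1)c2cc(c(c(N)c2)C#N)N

10

Molecular formula from the SMILES: C13H11N3.
DoU = (2C + 2 + N − H − X)/2 = (2·13 + 2 + 3 − 11 − 0)/2 = 20/2 = 10.
(Structurally: 2 ring(s) + 8 π bond(s) = 10.)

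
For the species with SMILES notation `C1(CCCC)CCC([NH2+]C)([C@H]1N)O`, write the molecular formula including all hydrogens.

C10H23N2O+

Heavy atoms from the SMILES: 10 C, 2 N, 1 O.
Implicit hydrogens by atom environment:
  5 × C: 2 H each → 10
  2 × C: 3 H each → 6
  2 × C: 1 H each → 2
  1 × C: no H
  1 × N (charge +1): 2 H
  1 × N: 2 H
  1 × O: 1 H
  Total hydrogens = 23.
Net charge +1.
Molecular formula: C10H23N2O+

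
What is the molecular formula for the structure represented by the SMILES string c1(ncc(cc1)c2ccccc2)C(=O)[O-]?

C12H8NO2-

Heavy atoms from the SMILES: 12 C, 1 N, 2 O.
Implicit hydrogens by atom environment:
  8 × C (aromatic): 1 H each → 8
  3 × C (aromatic): no H
  1 × C: no H
  1 × N (aromatic): no H
  1 × O: no H
  1 × O (charge -1): no H
  Total hydrogens = 8.
Net charge -1.
Molecular formula: C12H8NO2-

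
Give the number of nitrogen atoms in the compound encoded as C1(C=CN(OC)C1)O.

The symbol for nitrogen appears 1 time in the SMILES.

1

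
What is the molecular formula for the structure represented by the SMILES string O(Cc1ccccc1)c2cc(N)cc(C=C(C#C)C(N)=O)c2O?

Heavy atoms from the SMILES: 18 C, 2 N, 3 O.
Implicit hydrogens by atom environment:
  7 × C (aromatic): 1 H each → 7
  5 × C (aromatic): no H
  3 × C: no H
  2 × C: 1 H each → 2
  2 × N: 2 H each → 4
  2 × O: no H
  1 × C: 2 H
  1 × O: 1 H
  Total hydrogens = 16.
Molecular formula: C18H16N2O3

C18H16N2O3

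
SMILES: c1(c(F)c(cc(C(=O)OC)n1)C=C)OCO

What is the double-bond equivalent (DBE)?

6

Molecular formula from the SMILES: C10H10FNO4.
DoU = (2C + 2 + N − H − X)/2 = (2·10 + 2 + 1 − 10 − 1)/2 = 12/2 = 6.
(Structurally: 1 ring(s) + 5 π bond(s) = 6.)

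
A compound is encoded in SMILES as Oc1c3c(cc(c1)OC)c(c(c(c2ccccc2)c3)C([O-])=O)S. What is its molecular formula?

Heavy atoms from the SMILES: 18 C, 4 O, 1 S.
Implicit hydrogens by atom environment:
  8 × C (aromatic): 1 H each → 8
  8 × C (aromatic): no H
  2 × O: no H
  1 × C: 3 H
  1 × C: no H
  1 × O: 1 H
  1 × O (charge -1): no H
  1 × S: 1 H
  Total hydrogens = 13.
Net charge -1.
Molecular formula: C18H13O4S-

C18H13O4S-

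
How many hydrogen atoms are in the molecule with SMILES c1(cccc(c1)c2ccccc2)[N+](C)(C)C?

Hydrogens are implicit in SMILES; fill each atom to its normal valence:
  9 × C (aromatic): 1 H each → 9
  3 × C: 3 H each → 9
  3 × C (aromatic): no H
  1 × N (charge +1): no H
  Total hydrogens = 18.

18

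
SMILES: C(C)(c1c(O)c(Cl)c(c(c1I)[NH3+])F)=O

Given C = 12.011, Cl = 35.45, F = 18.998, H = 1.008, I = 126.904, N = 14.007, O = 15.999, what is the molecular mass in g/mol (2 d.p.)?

Molecular formula: C8H7ClFINO2+.
M = 8×12.011 + 1×35.45 + 1×18.998 + 7×1.008 + 1×126.904 + 1×14.007 + 2×15.999 = 330.50 g/mol.

330.50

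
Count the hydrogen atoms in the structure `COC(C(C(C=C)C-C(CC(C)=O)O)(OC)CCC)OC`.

30

Hydrogens are implicit in SMILES; fill each atom to its normal valence:
  5 × C: 3 H each → 15
  5 × C: 2 H each → 10
  4 × C: 1 H each → 4
  4 × O: no H
  2 × C: no H
  1 × O: 1 H
  Total hydrogens = 30.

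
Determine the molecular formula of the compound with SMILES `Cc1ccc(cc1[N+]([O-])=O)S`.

Heavy atoms from the SMILES: 7 C, 1 N, 2 O, 1 S.
Implicit hydrogens by atom environment:
  3 × C (aromatic): 1 H each → 3
  3 × C (aromatic): no H
  1 × C: 3 H
  1 × N (charge +1): no H
  1 × O: no H
  1 × O (charge -1): no H
  1 × S: 1 H
  Total hydrogens = 7.
Molecular formula: C7H7NO2S

C7H7NO2S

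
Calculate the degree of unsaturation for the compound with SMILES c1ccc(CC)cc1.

4

Molecular formula from the SMILES: C8H10.
DoU = (2C + 2 + N − H − X)/2 = (2·8 + 2 + 0 − 10 − 0)/2 = 8/2 = 4.
(Structurally: 1 ring(s) + 3 π bond(s) = 4.)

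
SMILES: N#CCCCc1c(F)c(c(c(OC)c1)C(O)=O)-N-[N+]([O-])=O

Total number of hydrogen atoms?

12

Hydrogens are implicit in SMILES; fill each atom to its normal valence:
  5 × C (aromatic): no H
  3 × C: 2 H each → 6
  3 × O: no H
  2 × C: no H
  1 × C: 3 H
  1 × C (aromatic): 1 H
  1 × F: no H
  1 × N: 1 H
  1 × N: no H
  1 × N (charge +1): no H
  1 × O: 1 H
  1 × O (charge -1): no H
  Total hydrogens = 12.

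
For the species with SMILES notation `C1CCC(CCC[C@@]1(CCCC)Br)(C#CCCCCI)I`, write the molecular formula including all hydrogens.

C18H29BrI2

Heavy atoms from the SMILES: 1 Br, 18 C, 2 I.
Implicit hydrogens by atom environment:
  13 × C: 2 H each → 26
  4 × C: no H
  2 × I: no H
  1 × Br: no H
  1 × C: 3 H
  Total hydrogens = 29.
Molecular formula: C18H29BrI2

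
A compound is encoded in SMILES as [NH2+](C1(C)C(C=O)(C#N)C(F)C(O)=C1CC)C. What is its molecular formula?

Heavy atoms from the SMILES: 11 C, 1 F, 2 N, 2 O.
Implicit hydrogens by atom environment:
  5 × C: no H
  3 × C: 3 H each → 9
  2 × C: 1 H each → 2
  1 × C: 2 H
  1 × F: no H
  1 × N (charge +1): 2 H
  1 × N: no H
  1 × O: 1 H
  1 × O: no H
  Total hydrogens = 16.
Net charge +1.
Molecular formula: C11H16FN2O2+

C11H16FN2O2+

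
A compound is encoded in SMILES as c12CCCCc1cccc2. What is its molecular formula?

Heavy atoms from the SMILES: 10 C.
Implicit hydrogens by atom environment:
  4 × C: 2 H each → 8
  4 × C (aromatic): 1 H each → 4
  2 × C (aromatic): no H
  Total hydrogens = 12.
Molecular formula: C10H12

C10H12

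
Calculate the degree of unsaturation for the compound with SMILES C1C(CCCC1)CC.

1

Molecular formula from the SMILES: C8H16.
DoU = (2C + 2 + N − H − X)/2 = (2·8 + 2 + 0 − 16 − 0)/2 = 2/2 = 1.
(Structurally: 1 ring(s) + 0 π bond(s) = 1.)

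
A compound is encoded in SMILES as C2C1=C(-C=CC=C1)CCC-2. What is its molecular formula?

Heavy atoms from the SMILES: 10 C.
Implicit hydrogens by atom environment:
  4 × C: 2 H each → 8
  4 × C (aromatic): 1 H each → 4
  2 × C (aromatic): no H
  Total hydrogens = 12.
Molecular formula: C10H12

C10H12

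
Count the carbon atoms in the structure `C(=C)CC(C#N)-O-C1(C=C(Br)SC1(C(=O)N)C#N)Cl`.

The symbol for carbon appears 11 times in the SMILES. (Cl is a single chlorine, not C + l.)

11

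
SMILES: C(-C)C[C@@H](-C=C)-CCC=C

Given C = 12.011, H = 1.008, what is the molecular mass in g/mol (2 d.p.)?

Molecular formula: C10H18.
M = 10×12.011 + 18×1.008 = 138.25 g/mol.

138.25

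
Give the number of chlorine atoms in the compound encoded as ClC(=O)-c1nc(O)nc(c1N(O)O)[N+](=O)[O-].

1

The symbol for chlorine appears 1 time in the SMILES.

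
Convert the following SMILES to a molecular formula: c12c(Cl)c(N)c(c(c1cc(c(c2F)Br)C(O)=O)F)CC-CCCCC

Heavy atoms from the SMILES: 1 Br, 18 C, 1 Cl, 2 F, 1 N, 2 O.
Implicit hydrogens by atom environment:
  9 × C (aromatic): no H
  6 × C: 2 H each → 12
  2 × F: no H
  1 × Br: no H
  1 × C: 3 H
  1 × C (aromatic): 1 H
  1 × C: no H
  1 × Cl: no H
  1 × N: 2 H
  1 × O: 1 H
  1 × O: no H
  Total hydrogens = 19.
Molecular formula: C18H19BrClF2NO2

C18H19BrClF2NO2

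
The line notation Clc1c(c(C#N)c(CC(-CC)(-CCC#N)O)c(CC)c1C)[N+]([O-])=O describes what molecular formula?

Heavy atoms from the SMILES: 17 C, 1 Cl, 3 N, 3 O.
Implicit hydrogens by atom environment:
  6 × C (aromatic): no H
  5 × C: 2 H each → 10
  3 × C: 3 H each → 9
  3 × C: no H
  2 × N: no H
  1 × Cl: no H
  1 × N (charge +1): no H
  1 × O: 1 H
  1 × O: no H
  1 × O (charge -1): no H
  Total hydrogens = 20.
Molecular formula: C17H20ClN3O3

C17H20ClN3O3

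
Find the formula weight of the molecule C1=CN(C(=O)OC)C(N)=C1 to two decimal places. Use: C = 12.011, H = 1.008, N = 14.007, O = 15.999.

140.14

Molecular formula: C6H8N2O2.
M = 6×12.011 + 8×1.008 + 2×14.007 + 2×15.999 = 140.14 g/mol.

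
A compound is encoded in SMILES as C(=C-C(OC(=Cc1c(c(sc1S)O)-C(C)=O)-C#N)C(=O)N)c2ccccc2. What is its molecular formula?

Heavy atoms from the SMILES: 19 C, 2 N, 4 O, 2 S.
Implicit hydrogens by atom environment:
  5 × C (aromatic): 1 H each → 5
  5 × C (aromatic): no H
  4 × C: 1 H each → 4
  4 × C: no H
  3 × O: no H
  1 × C: 3 H
  1 × N: 2 H
  1 × N: no H
  1 × O: 1 H
  1 × S: 1 H
  1 × S (aromatic): no H
  Total hydrogens = 16.
Molecular formula: C19H16N2O4S2

C19H16N2O4S2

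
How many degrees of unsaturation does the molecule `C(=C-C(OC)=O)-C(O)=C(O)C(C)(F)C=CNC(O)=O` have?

Molecular formula from the SMILES: C11H14FNO6.
DoU = (2C + 2 + N − H − X)/2 = (2·11 + 2 + 1 − 14 − 1)/2 = 10/2 = 5.
(Structurally: 0 ring(s) + 5 π bond(s) = 5.)

5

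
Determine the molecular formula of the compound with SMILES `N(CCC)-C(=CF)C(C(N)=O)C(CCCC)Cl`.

Heavy atoms from the SMILES: 12 C, 1 Cl, 1 F, 2 N, 1 O.
Implicit hydrogens by atom environment:
  5 × C: 2 H each → 10
  3 × C: 1 H each → 3
  2 × C: 3 H each → 6
  2 × C: no H
  1 × Cl: no H
  1 × F: no H
  1 × N: 2 H
  1 × N: 1 H
  1 × O: no H
  Total hydrogens = 22.
Molecular formula: C12H22ClFN2O

C12H22ClFN2O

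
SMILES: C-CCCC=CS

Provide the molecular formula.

Heavy atoms from the SMILES: 6 C, 1 S.
Implicit hydrogens by atom environment:
  3 × C: 2 H each → 6
  2 × C: 1 H each → 2
  1 × C: 3 H
  1 × S: 1 H
  Total hydrogens = 12.
Molecular formula: C6H12S

C6H12S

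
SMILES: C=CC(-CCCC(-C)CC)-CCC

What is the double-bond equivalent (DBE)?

1

Molecular formula from the SMILES: C13H26.
DoU = (2C + 2 + N − H − X)/2 = (2·13 + 2 + 0 − 26 − 0)/2 = 2/2 = 1.
(Structurally: 0 ring(s) + 1 π bond(s) = 1.)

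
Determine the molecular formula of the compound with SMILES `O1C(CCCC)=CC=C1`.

Heavy atoms from the SMILES: 8 C, 1 O.
Implicit hydrogens by atom environment:
  3 × C: 2 H each → 6
  3 × C (aromatic): 1 H each → 3
  1 × C: 3 H
  1 × C (aromatic): no H
  1 × O (aromatic): no H
  Total hydrogens = 12.
Molecular formula: C8H12O

C8H12O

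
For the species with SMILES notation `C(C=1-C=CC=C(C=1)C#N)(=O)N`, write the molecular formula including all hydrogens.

C8H6N2O

Heavy atoms from the SMILES: 8 C, 2 N, 1 O.
Implicit hydrogens by atom environment:
  4 × C (aromatic): 1 H each → 4
  2 × C (aromatic): no H
  2 × C: no H
  1 × N: 2 H
  1 × N: no H
  1 × O: no H
  Total hydrogens = 6.
Molecular formula: C8H6N2O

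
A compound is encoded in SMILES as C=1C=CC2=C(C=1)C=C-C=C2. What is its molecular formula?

C10H8

Heavy atoms from the SMILES: 10 C.
Implicit hydrogens by atom environment:
  8 × C (aromatic): 1 H each → 8
  2 × C (aromatic): no H
  Total hydrogens = 8.
Molecular formula: C10H8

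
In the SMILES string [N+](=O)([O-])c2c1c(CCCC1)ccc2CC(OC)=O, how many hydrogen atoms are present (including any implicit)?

Hydrogens are implicit in SMILES; fill each atom to its normal valence:
  5 × C: 2 H each → 10
  4 × C (aromatic): no H
  3 × O: no H
  2 × C (aromatic): 1 H each → 2
  1 × C: 3 H
  1 × C: no H
  1 × N (charge +1): no H
  1 × O (charge -1): no H
  Total hydrogens = 15.

15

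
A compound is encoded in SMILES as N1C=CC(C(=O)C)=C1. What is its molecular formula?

C6H7NO

Heavy atoms from the SMILES: 6 C, 1 N, 1 O.
Implicit hydrogens by atom environment:
  3 × C (aromatic): 1 H each → 3
  1 × C: 3 H
  1 × C (aromatic): no H
  1 × C: no H
  1 × N (aromatic): 1 H
  1 × O: no H
  Total hydrogens = 7.
Molecular formula: C6H7NO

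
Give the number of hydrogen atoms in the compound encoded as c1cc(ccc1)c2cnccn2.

8

Hydrogens are implicit in SMILES; fill each atom to its normal valence:
  8 × C (aromatic): 1 H each → 8
  2 × C (aromatic): no H
  2 × N (aromatic): no H
  Total hydrogens = 8.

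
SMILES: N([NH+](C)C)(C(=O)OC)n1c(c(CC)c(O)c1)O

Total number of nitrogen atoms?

The symbol for nitrogen appears 3 times in the SMILES.

3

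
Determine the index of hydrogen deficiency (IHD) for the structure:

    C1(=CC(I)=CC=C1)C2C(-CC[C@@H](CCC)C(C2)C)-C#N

Molecular formula from the SMILES: C18H24IN.
DoU = (2C + 2 + N − H − X)/2 = (2·18 + 2 + 1 − 24 − 1)/2 = 14/2 = 7.
(Structurally: 2 ring(s) + 5 π bond(s) = 7.)

7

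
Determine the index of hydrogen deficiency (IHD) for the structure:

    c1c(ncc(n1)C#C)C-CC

Molecular formula from the SMILES: C9H10N2.
DoU = (2C + 2 + N − H − X)/2 = (2·9 + 2 + 2 − 10 − 0)/2 = 12/2 = 6.
(Structurally: 1 ring(s) + 5 π bond(s) = 6.)

6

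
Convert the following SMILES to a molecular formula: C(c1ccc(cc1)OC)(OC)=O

C9H10O3

Heavy atoms from the SMILES: 9 C, 3 O.
Implicit hydrogens by atom environment:
  4 × C (aromatic): 1 H each → 4
  3 × O: no H
  2 × C: 3 H each → 6
  2 × C (aromatic): no H
  1 × C: no H
  Total hydrogens = 10.
Molecular formula: C9H10O3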